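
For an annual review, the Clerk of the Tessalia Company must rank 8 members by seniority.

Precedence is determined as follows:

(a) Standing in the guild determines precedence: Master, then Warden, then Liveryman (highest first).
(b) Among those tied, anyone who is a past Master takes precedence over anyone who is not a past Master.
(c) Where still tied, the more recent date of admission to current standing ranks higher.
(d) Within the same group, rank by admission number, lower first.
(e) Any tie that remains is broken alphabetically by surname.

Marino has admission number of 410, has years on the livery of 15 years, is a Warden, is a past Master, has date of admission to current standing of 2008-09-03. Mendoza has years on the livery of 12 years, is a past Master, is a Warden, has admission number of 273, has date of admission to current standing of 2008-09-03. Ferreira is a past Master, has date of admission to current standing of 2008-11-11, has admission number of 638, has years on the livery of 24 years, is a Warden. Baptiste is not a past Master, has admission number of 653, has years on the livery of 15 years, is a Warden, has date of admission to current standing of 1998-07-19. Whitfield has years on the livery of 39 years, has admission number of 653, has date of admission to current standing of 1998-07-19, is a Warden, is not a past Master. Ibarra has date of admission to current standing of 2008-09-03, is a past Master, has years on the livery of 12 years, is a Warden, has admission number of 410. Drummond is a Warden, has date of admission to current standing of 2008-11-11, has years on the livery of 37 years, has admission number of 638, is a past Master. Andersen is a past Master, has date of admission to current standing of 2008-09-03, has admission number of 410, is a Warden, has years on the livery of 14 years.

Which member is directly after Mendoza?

Andersen

By standing in the guild: Drummond, Ferreira, Mendoza, Andersen, Ibarra, Marino, Baptiste and Whitfield (Warden).
Among Drummond, Ferreira, Mendoza, Andersen, Ibarra, Marino, Baptiste and Whitfield, a past Master before not a past Master: Drummond, Ferreira, Mendoza, Andersen, Ibarra and Marino (a past Master) before Baptiste and Whitfield (not a past Master).
Among Drummond, Ferreira, Mendoza, Andersen, Ibarra and Marino, by date of admission to current standing (later first): Drummond and Ferreira (2008-11-11) before Mendoza, Andersen, Ibarra and Marino (2008-09-03).
Drummond and Ferreira both have admission number 638, so the next rule applies.
Among Drummond and Ferreira, alphabetically by surname: Drummond before Ferreira.
Among Mendoza, Andersen, Ibarra and Marino, by admission number (lower first): Mendoza (273) before Andersen, Ibarra and Marino (410).
Among Andersen, Ibarra and Marino, alphabetically by surname: Andersen before Ibarra before Marino.
Baptiste and Whitfield both have date of admission to current standing 1998-07-19, so the next rule applies.
Baptiste and Whitfield both have admission number 653, so the next rule applies.
Among Baptiste and Whitfield, alphabetically by surname: Baptiste before Whitfield.
Order: Drummond, Ferreira, Mendoza, Andersen, Ibarra, Marino, Baptiste, Whitfield.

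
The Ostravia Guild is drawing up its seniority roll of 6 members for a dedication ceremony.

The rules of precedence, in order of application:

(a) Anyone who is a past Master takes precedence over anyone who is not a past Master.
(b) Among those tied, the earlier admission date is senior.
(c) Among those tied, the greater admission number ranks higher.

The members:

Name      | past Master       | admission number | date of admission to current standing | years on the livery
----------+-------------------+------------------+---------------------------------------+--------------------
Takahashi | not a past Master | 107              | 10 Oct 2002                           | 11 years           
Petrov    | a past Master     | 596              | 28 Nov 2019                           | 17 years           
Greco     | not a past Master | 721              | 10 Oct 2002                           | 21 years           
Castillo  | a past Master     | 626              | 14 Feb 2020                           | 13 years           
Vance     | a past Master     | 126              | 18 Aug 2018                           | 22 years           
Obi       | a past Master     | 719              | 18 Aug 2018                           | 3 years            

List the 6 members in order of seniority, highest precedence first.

Obi, Vance, Petrov, Castillo, Greco, Takahashi

By the first rule: Obi, Vance, Petrov and Castillo (each a past Master); then Greco and Takahashi (both not a past Master).
Among Obi, Vance, Petrov and Castillo, by date of admission to current standing (earlier first): Obi and Vance (18 Aug 2018) before Petrov (28 Nov 2019) before Castillo (14 Feb 2020).
Among Obi and Vance, by admission number (higher first): Obi (719) before Vance (126).
Greco and Takahashi both have date of admission to current standing 10 Oct 2002, so the next rule applies.
Among Greco and Takahashi, by admission number (higher first): Greco (721) before Takahashi (107).
Full order: Obi, Vance, Petrov, Castillo, Greco, Takahashi.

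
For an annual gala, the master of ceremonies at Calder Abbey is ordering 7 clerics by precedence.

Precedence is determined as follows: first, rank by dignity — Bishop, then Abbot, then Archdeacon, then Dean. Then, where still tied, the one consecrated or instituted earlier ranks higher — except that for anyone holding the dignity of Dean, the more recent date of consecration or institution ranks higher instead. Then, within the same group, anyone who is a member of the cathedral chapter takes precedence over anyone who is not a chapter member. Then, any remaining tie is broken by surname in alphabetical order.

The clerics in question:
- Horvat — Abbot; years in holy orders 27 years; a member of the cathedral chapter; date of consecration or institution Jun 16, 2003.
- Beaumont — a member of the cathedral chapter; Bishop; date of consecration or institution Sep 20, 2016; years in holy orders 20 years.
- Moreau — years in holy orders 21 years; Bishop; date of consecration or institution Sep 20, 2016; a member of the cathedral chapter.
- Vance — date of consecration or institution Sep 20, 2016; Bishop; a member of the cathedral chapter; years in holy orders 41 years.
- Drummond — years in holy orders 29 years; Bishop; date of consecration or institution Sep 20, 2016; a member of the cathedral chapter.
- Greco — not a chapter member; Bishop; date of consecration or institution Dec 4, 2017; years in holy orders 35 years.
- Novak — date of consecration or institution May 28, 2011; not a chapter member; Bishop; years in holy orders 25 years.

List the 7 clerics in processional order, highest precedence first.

By dignity: Novak, Beaumont, Drummond, Moreau, Vance and Greco (Bishop); then Horvat (Abbot).
Among Novak, Beaumont, Drummond, Moreau, Vance and Greco, by date of consecration or institution (earlier first): Novak (May 28, 2011) before Beaumont, Drummond, Moreau and Vance (Sep 20, 2016) before Greco (Dec 4, 2017).
Beaumont, Drummond, Moreau and Vance are each a member of the cathedral chapter, so the next rule applies.
Among Beaumont, Drummond, Moreau and Vance, alphabetically by surname: Beaumont before Drummond before Moreau before Vance.
Full order: Novak, Beaumont, Drummond, Moreau, Vance, Greco, Horvat.

Novak, Beaumont, Drummond, Moreau, Vance, Greco, Horvat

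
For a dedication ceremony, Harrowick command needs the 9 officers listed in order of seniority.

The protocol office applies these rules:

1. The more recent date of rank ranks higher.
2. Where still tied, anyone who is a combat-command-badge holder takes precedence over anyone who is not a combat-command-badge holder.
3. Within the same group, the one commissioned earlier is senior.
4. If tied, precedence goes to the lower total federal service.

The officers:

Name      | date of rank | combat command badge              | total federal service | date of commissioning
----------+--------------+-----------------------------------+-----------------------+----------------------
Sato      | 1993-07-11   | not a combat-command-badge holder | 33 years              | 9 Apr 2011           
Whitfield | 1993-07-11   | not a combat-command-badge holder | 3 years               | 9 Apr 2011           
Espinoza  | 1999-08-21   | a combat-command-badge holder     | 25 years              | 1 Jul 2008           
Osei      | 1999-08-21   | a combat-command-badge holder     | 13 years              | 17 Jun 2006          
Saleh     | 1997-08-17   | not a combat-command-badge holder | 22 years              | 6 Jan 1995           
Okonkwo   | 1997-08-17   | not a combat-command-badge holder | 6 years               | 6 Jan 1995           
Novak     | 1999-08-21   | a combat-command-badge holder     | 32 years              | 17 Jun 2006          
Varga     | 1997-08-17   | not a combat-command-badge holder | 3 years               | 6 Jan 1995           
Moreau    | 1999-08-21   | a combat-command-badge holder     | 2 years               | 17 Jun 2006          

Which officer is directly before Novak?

Osei

By date of rank (later first): Moreau, Osei, Novak and Espinoza (each 1999-08-21); then Varga, Okonkwo and Saleh (each 1997-08-17); then Whitfield and Sato (both 1993-07-11).
Moreau, Osei, Novak and Espinoza are each a combat-command-badge holder, so the next rule applies.
Among Moreau, Osei, Novak and Espinoza, by date of commissioning (earlier first): Moreau, Osei and Novak (17 Jun 2006) before Espinoza (1 Jul 2008).
Among Moreau, Osei and Novak, by total federal service (lower first): Moreau (2 years) before Osei (13 years) before Novak (32 years).
Varga, Okonkwo and Saleh are each not a combat-command-badge holder, so the next rule applies.
Varga, Okonkwo and Saleh all have date of commissioning 6 Jan 1995, so the next rule applies.
Among Varga, Okonkwo and Saleh, by total federal service (lower first): Varga (3 years) before Okonkwo (6 years) before Saleh (22 years).
Whitfield and Sato are each not a combat-command-badge holder, so the next rule applies.
Whitfield and Sato both have date of commissioning 9 Apr 2011, so the next rule applies.
Among Whitfield and Sato, by total federal service (lower first): Whitfield (3 years) before Sato (33 years).
Order: Moreau, Osei, Novak, Espinoza, Varga, Okonkwo, Saleh, Whitfield, Sato.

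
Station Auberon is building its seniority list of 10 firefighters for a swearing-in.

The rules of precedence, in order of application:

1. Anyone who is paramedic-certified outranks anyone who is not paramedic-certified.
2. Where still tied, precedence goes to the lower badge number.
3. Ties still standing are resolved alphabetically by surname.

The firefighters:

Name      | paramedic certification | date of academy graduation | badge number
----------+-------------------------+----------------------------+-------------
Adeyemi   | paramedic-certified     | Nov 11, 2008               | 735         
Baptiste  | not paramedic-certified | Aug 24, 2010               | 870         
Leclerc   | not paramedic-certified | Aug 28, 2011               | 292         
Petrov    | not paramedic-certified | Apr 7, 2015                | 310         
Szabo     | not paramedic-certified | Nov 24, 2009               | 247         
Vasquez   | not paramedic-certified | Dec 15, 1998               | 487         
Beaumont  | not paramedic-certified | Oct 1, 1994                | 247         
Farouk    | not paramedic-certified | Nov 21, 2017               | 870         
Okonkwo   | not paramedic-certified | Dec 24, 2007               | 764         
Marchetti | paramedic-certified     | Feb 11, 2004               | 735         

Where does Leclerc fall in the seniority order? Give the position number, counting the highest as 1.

5

By the first rule: Adeyemi and Marchetti (both paramedic-certified); then Beaumont, Szabo, Leclerc, Petrov, Vasquez, Okonkwo, Baptiste and Farouk (each not paramedic-certified).
Adeyemi and Marchetti both have badge number 735, so the next rule applies.
Among Adeyemi and Marchetti, alphabetically by surname: Adeyemi before Marchetti.
Among Beaumont, Szabo, Leclerc, Petrov, Vasquez, Okonkwo, Baptiste and Farouk, by badge number (lower first): Beaumont and Szabo (247) before Leclerc (292) before Petrov (310) before Vasquez (487) before Okonkwo (764) before Baptiste and Farouk (870).
Among Beaumont and Szabo, alphabetically by surname: Beaumont before Szabo.
Among Baptiste and Farouk, alphabetically by surname: Baptiste before Farouk.
Order: Adeyemi, Marchetti, Beaumont, Szabo, Leclerc, Petrov, Vasquez, Okonkwo, Baptiste, Farouk. So position 5.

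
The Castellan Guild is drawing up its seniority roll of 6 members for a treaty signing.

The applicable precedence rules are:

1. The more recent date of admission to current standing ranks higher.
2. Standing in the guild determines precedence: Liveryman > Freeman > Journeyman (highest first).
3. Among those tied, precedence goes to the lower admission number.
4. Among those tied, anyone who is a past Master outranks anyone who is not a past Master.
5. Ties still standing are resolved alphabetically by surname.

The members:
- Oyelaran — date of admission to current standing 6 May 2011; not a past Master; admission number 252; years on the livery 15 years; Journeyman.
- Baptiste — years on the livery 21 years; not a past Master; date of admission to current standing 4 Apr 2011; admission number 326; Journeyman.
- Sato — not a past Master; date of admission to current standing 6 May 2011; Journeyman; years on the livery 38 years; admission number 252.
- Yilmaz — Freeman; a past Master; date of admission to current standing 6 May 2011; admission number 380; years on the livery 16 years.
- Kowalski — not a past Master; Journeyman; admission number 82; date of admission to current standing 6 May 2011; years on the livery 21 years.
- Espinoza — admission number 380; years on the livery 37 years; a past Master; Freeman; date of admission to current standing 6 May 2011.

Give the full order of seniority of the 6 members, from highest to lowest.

Espinoza, Yilmaz, Kowalski, Oyelaran, Sato, Baptiste

By date of admission to current standing (later first): Espinoza, Yilmaz, Kowalski, Oyelaran and Sato (each 6 May 2011); then Baptiste (4 Apr 2011).
Among Espinoza, Yilmaz, Kowalski, Oyelaran and Sato, by standing in the guild: Espinoza and Yilmaz (Freeman) before Kowalski, Oyelaran and Sato (Journeyman).
Espinoza and Yilmaz both have admission number 380, so the next rule applies.
Espinoza and Yilmaz are each a past Master, so the next rule applies.
Among Espinoza and Yilmaz, alphabetically by surname: Espinoza before Yilmaz.
Among Kowalski, Oyelaran and Sato, by admission number (lower first): Kowalski (82) before Oyelaran and Sato (252).
Oyelaran and Sato are each not a past Master, so the next rule applies.
Among Oyelaran and Sato, alphabetically by surname: Oyelaran before Sato.
Full order: Espinoza, Yilmaz, Kowalski, Oyelaran, Sato, Baptiste.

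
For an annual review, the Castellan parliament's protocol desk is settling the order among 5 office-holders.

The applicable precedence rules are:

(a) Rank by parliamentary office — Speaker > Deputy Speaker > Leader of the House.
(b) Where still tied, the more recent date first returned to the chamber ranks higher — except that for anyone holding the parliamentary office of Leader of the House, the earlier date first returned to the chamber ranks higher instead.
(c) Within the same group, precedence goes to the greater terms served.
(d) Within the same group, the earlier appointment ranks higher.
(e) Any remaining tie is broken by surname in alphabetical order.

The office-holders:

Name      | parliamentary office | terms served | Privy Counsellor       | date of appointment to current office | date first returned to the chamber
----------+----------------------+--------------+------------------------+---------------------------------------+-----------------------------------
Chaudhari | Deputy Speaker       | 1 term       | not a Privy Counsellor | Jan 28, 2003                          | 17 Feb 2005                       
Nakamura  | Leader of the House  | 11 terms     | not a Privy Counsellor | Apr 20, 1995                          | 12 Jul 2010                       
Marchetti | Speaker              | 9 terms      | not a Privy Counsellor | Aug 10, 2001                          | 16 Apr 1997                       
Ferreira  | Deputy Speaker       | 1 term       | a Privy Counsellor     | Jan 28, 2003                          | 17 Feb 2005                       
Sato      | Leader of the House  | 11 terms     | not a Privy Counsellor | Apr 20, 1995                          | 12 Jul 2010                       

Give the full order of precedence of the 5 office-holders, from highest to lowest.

Marchetti, Chaudhari, Ferreira, Nakamura, Sato

By parliamentary office: Marchetti (Speaker); then Chaudhari and Ferreira (Deputy Speaker); then Nakamura and Sato (Leader of the House).
Chaudhari and Ferreira both have date first returned to the chamber 17 Feb 2005, so the next rule applies.
Chaudhari and Ferreira both have terms served 1 term, so the next rule applies.
Chaudhari and Ferreira both have date of appointment to current office Jan 28, 2003, so the next rule applies.
Among Chaudhari and Ferreira, alphabetically by surname: Chaudhari before Ferreira.
Nakamura and Sato both have date first returned to the chamber 12 Jul 2010, so the next rule applies.
Nakamura and Sato both have terms served 11 terms, so the next rule applies.
Nakamura and Sato both have date of appointment to current office Apr 20, 1995, so the next rule applies.
Among Nakamura and Sato, alphabetically by surname: Nakamura before Sato.
Full order: Marchetti, Chaudhari, Ferreira, Nakamura, Sato.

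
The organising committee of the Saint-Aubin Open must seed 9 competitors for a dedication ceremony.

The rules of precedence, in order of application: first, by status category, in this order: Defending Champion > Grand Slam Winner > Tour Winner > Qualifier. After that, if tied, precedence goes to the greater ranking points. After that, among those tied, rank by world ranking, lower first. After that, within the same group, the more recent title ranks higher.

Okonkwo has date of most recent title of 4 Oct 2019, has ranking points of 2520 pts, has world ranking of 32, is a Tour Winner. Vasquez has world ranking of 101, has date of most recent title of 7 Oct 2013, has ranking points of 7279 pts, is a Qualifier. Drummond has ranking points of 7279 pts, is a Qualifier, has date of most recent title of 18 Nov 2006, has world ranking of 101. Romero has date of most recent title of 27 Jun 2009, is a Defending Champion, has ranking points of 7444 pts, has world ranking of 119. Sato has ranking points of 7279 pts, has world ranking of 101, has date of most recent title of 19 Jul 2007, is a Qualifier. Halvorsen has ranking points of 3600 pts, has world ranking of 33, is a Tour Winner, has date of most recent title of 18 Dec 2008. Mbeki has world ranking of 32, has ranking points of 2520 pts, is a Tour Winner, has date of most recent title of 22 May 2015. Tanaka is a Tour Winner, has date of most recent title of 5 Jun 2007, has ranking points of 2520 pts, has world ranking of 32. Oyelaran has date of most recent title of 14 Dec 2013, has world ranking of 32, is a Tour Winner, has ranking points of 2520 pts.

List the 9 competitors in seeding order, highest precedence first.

By status category: Romero (Defending Champion); then Halvorsen, Okonkwo, Mbeki, Oyelaran and Tanaka (Tour Winner); then Vasquez, Sato and Drummond (Qualifier).
Among Halvorsen, Okonkwo, Mbeki, Oyelaran and Tanaka, by ranking points (higher first): Halvorsen (3600 pts) before Okonkwo, Mbeki, Oyelaran and Tanaka (2520 pts).
Okonkwo, Mbeki, Oyelaran and Tanaka all have world ranking 32, so the next rule applies.
Among Okonkwo, Mbeki, Oyelaran and Tanaka, by date of most recent title (later first): Okonkwo (4 Oct 2019) before Mbeki (22 May 2015) before Oyelaran (14 Dec 2013) before Tanaka (5 Jun 2007).
Vasquez, Sato and Drummond all have ranking points 7279 pts, so the next rule applies.
Vasquez, Sato and Drummond all have world ranking 101, so the next rule applies.
Among Vasquez, Sato and Drummond, by date of most recent title (later first): Vasquez (7 Oct 2013) before Sato (19 Jul 2007) before Drummond (18 Nov 2006).
Full order: Romero, Halvorsen, Okonkwo, Mbeki, Oyelaran, Tanaka, Vasquez, Sato, Drummond.

Romero, Halvorsen, Okonkwo, Mbeki, Oyelaran, Tanaka, Vasquez, Sato, Drummond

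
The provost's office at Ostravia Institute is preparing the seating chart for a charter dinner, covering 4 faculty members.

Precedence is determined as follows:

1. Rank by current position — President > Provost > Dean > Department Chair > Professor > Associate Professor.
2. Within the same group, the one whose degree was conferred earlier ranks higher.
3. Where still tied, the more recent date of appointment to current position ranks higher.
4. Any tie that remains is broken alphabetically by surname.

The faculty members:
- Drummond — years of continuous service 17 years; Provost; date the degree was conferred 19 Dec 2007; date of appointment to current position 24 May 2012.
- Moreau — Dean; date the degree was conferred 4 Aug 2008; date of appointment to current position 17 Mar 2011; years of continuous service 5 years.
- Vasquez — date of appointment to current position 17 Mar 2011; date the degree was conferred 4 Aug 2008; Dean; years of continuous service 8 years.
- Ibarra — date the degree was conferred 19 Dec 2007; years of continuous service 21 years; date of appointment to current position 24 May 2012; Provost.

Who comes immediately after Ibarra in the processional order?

Moreau

By current position: Drummond and Ibarra (Provost); then Moreau and Vasquez (Dean).
Drummond and Ibarra both have date the degree was conferred 19 Dec 2007, so the next rule applies.
Drummond and Ibarra both have date of appointment to current position 24 May 2012, so the next rule applies.
Among Drummond and Ibarra, alphabetically by surname: Drummond before Ibarra.
Moreau and Vasquez both have date the degree was conferred 4 Aug 2008, so the next rule applies.
Moreau and Vasquez both have date of appointment to current position 17 Mar 2011, so the next rule applies.
Among Moreau and Vasquez, alphabetically by surname: Moreau before Vasquez.
Order: Drummond, Ibarra, Moreau, Vasquez.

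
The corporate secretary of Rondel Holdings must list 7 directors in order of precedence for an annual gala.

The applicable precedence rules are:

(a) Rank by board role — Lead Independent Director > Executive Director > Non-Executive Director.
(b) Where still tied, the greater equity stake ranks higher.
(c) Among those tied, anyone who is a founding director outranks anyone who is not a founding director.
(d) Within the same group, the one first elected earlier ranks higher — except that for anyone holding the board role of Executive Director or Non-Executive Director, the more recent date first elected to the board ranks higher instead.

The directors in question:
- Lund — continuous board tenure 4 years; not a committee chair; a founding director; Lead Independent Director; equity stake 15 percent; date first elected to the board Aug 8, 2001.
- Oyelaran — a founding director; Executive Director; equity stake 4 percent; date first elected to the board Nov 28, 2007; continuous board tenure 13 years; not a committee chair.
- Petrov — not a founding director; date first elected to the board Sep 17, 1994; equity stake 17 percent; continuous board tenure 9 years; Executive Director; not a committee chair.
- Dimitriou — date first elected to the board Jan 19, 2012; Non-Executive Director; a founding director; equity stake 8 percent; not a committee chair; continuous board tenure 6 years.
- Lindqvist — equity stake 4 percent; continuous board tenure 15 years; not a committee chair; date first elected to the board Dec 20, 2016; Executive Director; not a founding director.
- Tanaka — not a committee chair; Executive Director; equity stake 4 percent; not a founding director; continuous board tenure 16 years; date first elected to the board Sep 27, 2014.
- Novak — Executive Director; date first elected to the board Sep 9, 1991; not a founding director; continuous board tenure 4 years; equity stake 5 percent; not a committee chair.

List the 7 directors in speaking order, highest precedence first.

Lund, Petrov, Novak, Oyelaran, Lindqvist, Tanaka, Dimitriou

By board role: Lund (Lead Independent Director); then Petrov, Novak, Oyelaran, Lindqvist and Tanaka (Executive Director); then Dimitriou (Non-Executive Director).
Among Petrov, Novak, Oyelaran, Lindqvist and Tanaka, by equity stake (higher first): Petrov (17 percent) before Novak (5 percent) before Oyelaran, Lindqvist and Tanaka (4 percent).
Among Oyelaran, Lindqvist and Tanaka, a founding director before not a founding director: Oyelaran (a founding director) before Lindqvist and Tanaka (not a founding director).
Among Lindqvist and Tanaka, by date first elected to the board (later first) (reversed rule for this group): Lindqvist (Dec 20, 2016) before Tanaka (Sep 27, 2014).
Full order: Lund, Petrov, Novak, Oyelaran, Lindqvist, Tanaka, Dimitriou.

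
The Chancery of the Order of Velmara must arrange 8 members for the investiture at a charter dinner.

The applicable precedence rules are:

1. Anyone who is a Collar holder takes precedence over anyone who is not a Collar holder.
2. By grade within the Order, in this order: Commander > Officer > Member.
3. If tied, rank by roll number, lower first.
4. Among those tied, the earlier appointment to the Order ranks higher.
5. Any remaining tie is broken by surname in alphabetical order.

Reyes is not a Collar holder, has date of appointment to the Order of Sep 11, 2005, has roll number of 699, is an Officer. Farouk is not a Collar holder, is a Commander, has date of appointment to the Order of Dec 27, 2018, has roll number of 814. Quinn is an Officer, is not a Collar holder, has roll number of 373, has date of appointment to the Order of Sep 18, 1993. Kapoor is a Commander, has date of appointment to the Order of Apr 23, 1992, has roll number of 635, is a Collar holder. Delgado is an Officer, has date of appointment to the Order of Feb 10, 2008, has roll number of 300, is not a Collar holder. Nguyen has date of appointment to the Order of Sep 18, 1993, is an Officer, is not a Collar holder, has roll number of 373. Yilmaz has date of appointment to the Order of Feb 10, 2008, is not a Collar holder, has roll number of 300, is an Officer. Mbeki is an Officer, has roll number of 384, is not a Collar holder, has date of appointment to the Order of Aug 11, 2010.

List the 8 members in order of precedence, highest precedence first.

By the first rule: Kapoor (a Collar holder); then Farouk, Delgado, Yilmaz, Nguyen, Quinn, Mbeki and Reyes (each not a Collar holder).
Among Farouk, Delgado, Yilmaz, Nguyen, Quinn, Mbeki and Reyes, by grade within the Order: Farouk (Commander) before Delgado, Yilmaz, Nguyen, Quinn, Mbeki and Reyes (Officer).
Among Delgado, Yilmaz, Nguyen, Quinn, Mbeki and Reyes, by roll number (lower first): Delgado and Yilmaz (300) before Nguyen and Quinn (373) before Mbeki (384) before Reyes (699).
Delgado and Yilmaz both have date of appointment to the Order Feb 10, 2008, so the next rule applies.
Among Delgado and Yilmaz, alphabetically by surname: Delgado before Yilmaz.
Nguyen and Quinn both have date of appointment to the Order Sep 18, 1993, so the next rule applies.
Among Nguyen and Quinn, alphabetically by surname: Nguyen before Quinn.
Full order: Kapoor, Farouk, Delgado, Yilmaz, Nguyen, Quinn, Mbeki, Reyes.

Kapoor, Farouk, Delgado, Yilmaz, Nguyen, Quinn, Mbeki, Reyes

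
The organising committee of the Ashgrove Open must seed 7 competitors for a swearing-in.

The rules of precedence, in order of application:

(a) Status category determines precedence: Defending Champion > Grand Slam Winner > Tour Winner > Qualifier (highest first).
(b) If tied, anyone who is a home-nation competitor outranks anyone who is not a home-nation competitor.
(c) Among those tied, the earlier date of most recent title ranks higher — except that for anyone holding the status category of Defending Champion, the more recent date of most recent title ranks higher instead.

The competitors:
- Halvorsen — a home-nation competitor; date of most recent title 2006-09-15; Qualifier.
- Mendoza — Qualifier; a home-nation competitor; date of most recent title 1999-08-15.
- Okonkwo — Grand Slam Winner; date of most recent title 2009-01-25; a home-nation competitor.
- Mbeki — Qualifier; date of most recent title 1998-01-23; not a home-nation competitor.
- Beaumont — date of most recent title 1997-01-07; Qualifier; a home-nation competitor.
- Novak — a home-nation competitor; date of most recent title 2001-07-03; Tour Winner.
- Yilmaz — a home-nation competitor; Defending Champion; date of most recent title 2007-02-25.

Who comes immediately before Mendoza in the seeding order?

By status category: Yilmaz (Defending Champion); then Okonkwo (Grand Slam Winner); then Novak (Tour Winner); then Beaumont, Mendoza, Halvorsen and Mbeki (Qualifier).
Among Beaumont, Mendoza, Halvorsen and Mbeki, a home-nation competitor before not a home-nation competitor: Beaumont, Mendoza and Halvorsen (a home-nation competitor) before Mbeki (not a home-nation competitor).
Among Beaumont, Mendoza and Halvorsen, by date of most recent title (earlier first): Beaumont (1997-01-07) before Mendoza (1999-08-15) before Halvorsen (2006-09-15).
Order: Yilmaz, Okonkwo, Novak, Beaumont, Mendoza, Halvorsen, Mbeki.

Beaumont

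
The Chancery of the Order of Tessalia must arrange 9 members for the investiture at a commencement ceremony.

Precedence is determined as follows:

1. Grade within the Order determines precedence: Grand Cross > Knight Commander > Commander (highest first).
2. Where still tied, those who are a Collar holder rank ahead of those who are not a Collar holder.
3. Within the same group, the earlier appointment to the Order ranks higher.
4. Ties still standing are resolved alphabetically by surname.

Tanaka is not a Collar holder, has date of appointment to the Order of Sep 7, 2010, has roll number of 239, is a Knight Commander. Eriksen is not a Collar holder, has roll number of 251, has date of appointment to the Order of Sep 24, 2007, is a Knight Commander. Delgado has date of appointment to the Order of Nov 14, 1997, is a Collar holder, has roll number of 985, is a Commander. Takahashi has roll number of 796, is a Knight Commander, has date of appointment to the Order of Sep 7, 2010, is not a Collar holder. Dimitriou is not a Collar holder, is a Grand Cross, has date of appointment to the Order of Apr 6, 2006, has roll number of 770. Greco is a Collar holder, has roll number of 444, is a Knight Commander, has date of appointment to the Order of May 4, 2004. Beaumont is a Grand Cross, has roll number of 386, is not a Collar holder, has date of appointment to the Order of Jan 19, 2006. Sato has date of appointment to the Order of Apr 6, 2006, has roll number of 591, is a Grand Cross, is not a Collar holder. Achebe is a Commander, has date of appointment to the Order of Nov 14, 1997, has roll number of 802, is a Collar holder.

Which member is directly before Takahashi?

By grade within the Order: Beaumont, Dimitriou and Sato (Grand Cross); then Greco, Eriksen, Takahashi and Tanaka (Knight Commander); then Achebe and Delgado (Commander).
Beaumont, Dimitriou and Sato are each not a Collar holder, so the next rule applies.
Among Beaumont, Dimitriou and Sato, by date of appointment to the Order (earlier first): Beaumont (Jan 19, 2006) before Dimitriou and Sato (Apr 6, 2006).
Among Dimitriou and Sato, alphabetically by surname: Dimitriou before Sato.
Among Greco, Eriksen, Takahashi and Tanaka, a Collar holder before not a Collar holder: Greco (a Collar holder) before Eriksen, Takahashi and Tanaka (not a Collar holder).
Among Eriksen, Takahashi and Tanaka, by date of appointment to the Order (earlier first): Eriksen (Sep 24, 2007) before Takahashi and Tanaka (Sep 7, 2010).
Among Takahashi and Tanaka, alphabetically by surname: Takahashi before Tanaka.
Achebe and Delgado are each a Collar holder, so the next rule applies.
Achebe and Delgado both have date of appointment to the Order Nov 14, 1997, so the next rule applies.
Among Achebe and Delgado, alphabetically by surname: Achebe before Delgado.
Order: Beaumont, Dimitriou, Sato, Greco, Eriksen, Takahashi, Tanaka, Achebe, Delgado.

Eriksen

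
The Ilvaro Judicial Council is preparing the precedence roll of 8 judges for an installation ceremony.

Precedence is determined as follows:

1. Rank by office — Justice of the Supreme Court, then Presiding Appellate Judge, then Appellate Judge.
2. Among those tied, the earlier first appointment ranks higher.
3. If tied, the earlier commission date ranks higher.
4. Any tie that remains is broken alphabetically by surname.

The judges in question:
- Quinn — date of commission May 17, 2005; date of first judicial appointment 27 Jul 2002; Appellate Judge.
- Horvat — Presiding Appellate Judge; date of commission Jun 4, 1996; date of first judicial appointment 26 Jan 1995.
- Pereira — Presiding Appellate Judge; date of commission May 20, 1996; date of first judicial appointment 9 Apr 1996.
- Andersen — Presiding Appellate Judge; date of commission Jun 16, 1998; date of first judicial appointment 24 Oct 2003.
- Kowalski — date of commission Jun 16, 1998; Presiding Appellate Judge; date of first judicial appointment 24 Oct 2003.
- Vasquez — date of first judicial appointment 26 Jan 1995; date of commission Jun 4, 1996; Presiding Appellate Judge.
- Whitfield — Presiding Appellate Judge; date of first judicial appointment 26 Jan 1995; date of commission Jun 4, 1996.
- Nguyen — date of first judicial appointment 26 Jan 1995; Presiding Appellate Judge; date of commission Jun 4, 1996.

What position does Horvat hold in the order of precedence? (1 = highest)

1

By office: Horvat, Nguyen, Vasquez, Whitfield, Pereira, Andersen and Kowalski (Presiding Appellate Judge); then Quinn (Appellate Judge).
Among Horvat, Nguyen, Vasquez, Whitfield, Pereira, Andersen and Kowalski, by date of first judicial appointment (earlier first): Horvat, Nguyen, Vasquez and Whitfield (26 Jan 1995) before Pereira (9 Apr 1996) before Andersen and Kowalski (24 Oct 2003).
Horvat, Nguyen, Vasquez and Whitfield all have date of commission Jun 4, 1996, so the next rule applies.
Among Horvat, Nguyen, Vasquez and Whitfield, alphabetically by surname: Horvat before Nguyen before Vasquez before Whitfield.
Andersen and Kowalski both have date of commission Jun 16, 1998, so the next rule applies.
Among Andersen and Kowalski, alphabetically by surname: Andersen before Kowalski.
Order: Horvat, Nguyen, Vasquez, Whitfield, Pereira, Andersen, Kowalski, Quinn. So position 1.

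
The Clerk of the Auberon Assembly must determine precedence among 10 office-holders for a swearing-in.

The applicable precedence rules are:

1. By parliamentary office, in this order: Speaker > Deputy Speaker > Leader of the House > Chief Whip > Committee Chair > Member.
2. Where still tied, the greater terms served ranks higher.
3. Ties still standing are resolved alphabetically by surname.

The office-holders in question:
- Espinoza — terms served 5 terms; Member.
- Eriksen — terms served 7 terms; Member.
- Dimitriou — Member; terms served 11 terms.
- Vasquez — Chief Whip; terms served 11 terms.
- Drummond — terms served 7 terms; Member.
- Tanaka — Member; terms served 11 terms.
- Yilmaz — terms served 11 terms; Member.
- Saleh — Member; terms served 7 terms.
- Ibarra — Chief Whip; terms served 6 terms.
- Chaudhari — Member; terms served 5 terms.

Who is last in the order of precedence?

Espinoza

By parliamentary office: Vasquez and Ibarra (Chief Whip); then Dimitriou, Tanaka, Yilmaz, Drummond, Eriksen, Saleh, Chaudhari and Espinoza (Member).
Among Vasquez and Ibarra, by terms served (higher first): Vasquez (11 terms) before Ibarra (6 terms).
Among Dimitriou, Tanaka, Yilmaz, Drummond, Eriksen, Saleh, Chaudhari and Espinoza, by terms served (higher first): Dimitriou, Tanaka and Yilmaz (11 terms) before Drummond, Eriksen and Saleh (7 terms) before Chaudhari and Espinoza (5 terms).
Among Dimitriou, Tanaka and Yilmaz, alphabetically by surname: Dimitriou before Tanaka before Yilmaz.
Among Drummond, Eriksen and Saleh, alphabetically by surname: Drummond before Eriksen before Saleh.
Among Chaudhari and Espinoza, alphabetically by surname: Chaudhari before Espinoza.
Order: Vasquez, Ibarra, Dimitriou, Tanaka, Yilmaz, Drummond, Eriksen, Saleh, Chaudhari, Espinoza.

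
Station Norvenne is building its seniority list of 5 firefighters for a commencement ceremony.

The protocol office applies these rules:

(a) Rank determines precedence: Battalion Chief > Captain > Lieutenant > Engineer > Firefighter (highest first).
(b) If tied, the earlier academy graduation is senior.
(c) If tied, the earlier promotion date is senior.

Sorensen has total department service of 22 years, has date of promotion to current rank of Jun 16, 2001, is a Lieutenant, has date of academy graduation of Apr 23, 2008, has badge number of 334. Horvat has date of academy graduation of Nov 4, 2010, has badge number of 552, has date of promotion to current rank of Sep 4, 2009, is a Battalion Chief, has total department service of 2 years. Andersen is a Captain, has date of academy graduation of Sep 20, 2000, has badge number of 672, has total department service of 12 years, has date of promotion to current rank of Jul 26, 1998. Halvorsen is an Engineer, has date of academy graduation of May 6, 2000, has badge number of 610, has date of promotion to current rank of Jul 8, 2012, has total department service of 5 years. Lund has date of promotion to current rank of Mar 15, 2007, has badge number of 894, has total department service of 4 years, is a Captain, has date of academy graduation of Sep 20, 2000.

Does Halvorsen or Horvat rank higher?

Horvat

By rank: Horvat (Battalion Chief); then Andersen and Lund (Captain); then Sorensen (Lieutenant); then Halvorsen (Engineer).
Andersen and Lund both have date of academy graduation Sep 20, 2000, so the next rule applies.
Among Andersen and Lund, by date of promotion to current rank (earlier first): Andersen (Jul 26, 1998) before Lund (Mar 15, 2007).
So Horvat takes precedence.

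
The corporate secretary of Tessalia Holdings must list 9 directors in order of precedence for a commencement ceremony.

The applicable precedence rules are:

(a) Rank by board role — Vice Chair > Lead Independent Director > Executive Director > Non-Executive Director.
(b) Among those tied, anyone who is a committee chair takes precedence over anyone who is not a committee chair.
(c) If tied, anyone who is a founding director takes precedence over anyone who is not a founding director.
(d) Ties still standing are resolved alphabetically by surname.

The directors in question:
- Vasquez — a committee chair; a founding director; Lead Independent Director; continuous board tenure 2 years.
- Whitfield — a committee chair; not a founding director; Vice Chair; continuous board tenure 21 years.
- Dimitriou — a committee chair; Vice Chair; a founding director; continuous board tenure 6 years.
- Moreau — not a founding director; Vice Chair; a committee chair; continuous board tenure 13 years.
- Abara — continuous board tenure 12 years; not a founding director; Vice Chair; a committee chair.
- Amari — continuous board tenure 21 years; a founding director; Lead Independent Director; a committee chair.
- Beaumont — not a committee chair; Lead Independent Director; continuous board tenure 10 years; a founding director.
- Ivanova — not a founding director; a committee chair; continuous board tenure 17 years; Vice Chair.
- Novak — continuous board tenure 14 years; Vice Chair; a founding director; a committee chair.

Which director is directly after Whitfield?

Amari

By board role: Dimitriou, Novak, Abara, Ivanova, Moreau and Whitfield (Vice Chair); then Amari, Vasquez and Beaumont (Lead Independent Director).
Dimitriou, Novak, Abara, Ivanova, Moreau and Whitfield are each a committee chair, so the next rule applies.
Among Dimitriou, Novak, Abara, Ivanova, Moreau and Whitfield, a founding director before not a founding director: Dimitriou and Novak (a founding director) before Abara, Ivanova, Moreau and Whitfield (not a founding director).
Among Dimitriou and Novak, alphabetically by surname: Dimitriou before Novak.
Among Abara, Ivanova, Moreau and Whitfield, alphabetically by surname: Abara before Ivanova before Moreau before Whitfield.
Among Amari, Vasquez and Beaumont, a committee chair before not a committee chair: Amari and Vasquez (a committee chair) before Beaumont (not a committee chair).
Amari and Vasquez are each a founding director, so the next rule applies.
Among Amari and Vasquez, alphabetically by surname: Amari before Vasquez.
Order: Dimitriou, Novak, Abara, Ivanova, Moreau, Whitfield, Amari, Vasquez, Beaumont.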